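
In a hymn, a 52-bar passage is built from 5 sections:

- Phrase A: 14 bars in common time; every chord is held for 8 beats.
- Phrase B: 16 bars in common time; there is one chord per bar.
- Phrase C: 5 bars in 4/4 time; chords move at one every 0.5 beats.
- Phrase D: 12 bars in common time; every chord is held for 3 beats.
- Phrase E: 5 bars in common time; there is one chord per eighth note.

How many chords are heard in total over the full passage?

119 chords

A: 14 bars × 4 beats = 56 beats; 8 beats/chord → 7 chords.
B: 16 bars × 4 beats = 64 beats; 4 beats/chord → 16 chords.
C: 5 bars × 4 beats = 20 beats; 0.5 beats/chord → 40 chords.
D: 12 bars × 4 beats = 48 beats; 3 beats/chord → 16 chords.
E: 5 bars × 4 beats = 20 beats; 0.5 beats/chord → 40 chords.
Total: 7 + 16 + 40 + 16 + 40 = 119.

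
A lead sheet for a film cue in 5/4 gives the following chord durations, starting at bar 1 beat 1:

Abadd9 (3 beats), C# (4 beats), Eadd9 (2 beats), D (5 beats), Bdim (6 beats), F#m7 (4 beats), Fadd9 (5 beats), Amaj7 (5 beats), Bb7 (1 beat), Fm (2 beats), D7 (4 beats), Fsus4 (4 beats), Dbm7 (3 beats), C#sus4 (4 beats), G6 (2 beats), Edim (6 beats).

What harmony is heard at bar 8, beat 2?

Fm

Beat 2 of bar 8 is beat (8−1)×5 + 2 = 37 overall.
Running totals: Abadd9 ends at 3, C# ends at 7, Eadd9 ends at 9, D ends at 14, Bdim ends at 20, F#m7 ends at 24, Fadd9 ends at 29, Amaj7 ends at 34, Bb7 ends at 35, Fm ends at 37.
Beat 37 falls within Fm.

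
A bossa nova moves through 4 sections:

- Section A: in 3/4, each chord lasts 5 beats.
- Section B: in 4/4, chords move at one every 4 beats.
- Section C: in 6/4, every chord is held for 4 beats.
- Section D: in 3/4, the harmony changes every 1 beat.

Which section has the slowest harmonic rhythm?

A: each chord is 5 beats in 3/4, so 0.6 per bar.
B: each chord is 4 beats in 4/4, so 1 per bar.
C: each chord is 4 beats in 6/4, so 1.5 per bar.
D: each chord is 1 beat in 3/4, so 3 per bar.
Slowest is A at 0.6 chords/bar.

Section A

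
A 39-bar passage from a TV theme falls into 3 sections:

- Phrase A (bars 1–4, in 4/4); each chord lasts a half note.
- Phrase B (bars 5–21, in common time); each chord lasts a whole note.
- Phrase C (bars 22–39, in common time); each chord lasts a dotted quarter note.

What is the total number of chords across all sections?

A: 4·4 = 16 beats, 16/2 = 8 chords.
B: 17·4 = 68 beats, 68/4 = 17 chords.
C: 18·4 = 72 beats, 72/1.5 = 48 chords.
Total: 8 + 17 + 48 = 73.

73 chords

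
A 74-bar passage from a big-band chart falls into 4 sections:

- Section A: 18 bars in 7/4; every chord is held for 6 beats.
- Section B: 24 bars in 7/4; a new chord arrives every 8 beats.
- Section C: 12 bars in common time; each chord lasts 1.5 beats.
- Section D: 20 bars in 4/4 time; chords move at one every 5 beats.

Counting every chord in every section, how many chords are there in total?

90 chords

A: 18·7 = 126 beats, 126/6 = 21 chords.
B: 24·7 = 168 beats, 168/8 = 21 chords.
C: 12·4 = 48 beats, 48/1.5 = 32 chords.
D: 20·4 = 80 beats, 80/5 = 16 chords.
Total: 21 + 21 + 32 + 16 = 90.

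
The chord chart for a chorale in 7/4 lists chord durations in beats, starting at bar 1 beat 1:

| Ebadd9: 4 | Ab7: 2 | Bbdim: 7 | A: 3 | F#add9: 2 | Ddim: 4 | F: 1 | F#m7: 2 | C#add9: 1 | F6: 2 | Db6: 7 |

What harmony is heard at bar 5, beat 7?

Beat 7 of bar 5 is beat (5−1)×7 + 7 = 35 overall.
Running totals: Ebadd9 ends at 4, Ab7 ends at 6, Bbdim ends at 13, A ends at 16, F#add9 ends at 18, Ddim ends at 22, F ends at 23, F#m7 ends at 25, C#add9 ends at 26, F6 ends at 28, Db6 ends at 35.
Beat 35 falls within Db6.

Db6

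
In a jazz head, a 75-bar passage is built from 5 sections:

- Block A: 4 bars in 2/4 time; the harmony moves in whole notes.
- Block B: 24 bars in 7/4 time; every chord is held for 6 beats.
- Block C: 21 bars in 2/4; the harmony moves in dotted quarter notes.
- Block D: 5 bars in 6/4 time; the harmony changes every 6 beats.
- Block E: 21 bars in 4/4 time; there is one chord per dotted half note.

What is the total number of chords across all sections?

91 chords

A: 4 bars × 2 beats = 8 beats; 4 beats/chord → 2 chords.
B: 24 bars × 7 beats = 168 beats; 6 beats/chord → 28 chords.
C: 21 bars × 2 beats = 42 beats; 1.5 beats/chord → 28 chords.
D: 5 bars × 6 beats = 30 beats; 6 beats/chord → 5 chords.
E: 21 bars × 4 beats = 84 beats; 3 beats/chord → 28 chords.
Total: 2 + 28 + 28 + 5 + 28 = 91.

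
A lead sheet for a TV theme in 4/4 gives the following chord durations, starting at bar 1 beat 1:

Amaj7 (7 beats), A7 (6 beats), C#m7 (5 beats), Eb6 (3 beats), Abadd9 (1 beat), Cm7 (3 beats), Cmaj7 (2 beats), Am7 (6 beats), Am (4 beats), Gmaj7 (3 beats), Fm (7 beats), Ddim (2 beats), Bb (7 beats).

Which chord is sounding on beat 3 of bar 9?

Am

Beat 3 of bar 9 is beat (9−1)×4 + 3 = 35 overall.
Running totals: Amaj7 ends at 7, A7 ends at 13, C#m7 ends at 18, Eb6 ends at 21, Abadd9 ends at 22, Cm7 ends at 25, Cmaj7 ends at 27, Am7 ends at 33, Am ends at 37.
Beat 35 falls within Am.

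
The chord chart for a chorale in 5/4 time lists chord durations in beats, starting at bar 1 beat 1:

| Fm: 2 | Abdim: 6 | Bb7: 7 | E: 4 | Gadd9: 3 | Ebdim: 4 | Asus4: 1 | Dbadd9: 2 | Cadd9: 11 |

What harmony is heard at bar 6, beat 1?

Beat 1 of bar 6 is beat (6−1)×5 + 1 = 26 overall.
Running totals: Fm ends at 2, Abdim ends at 8, Bb7 ends at 15, E ends at 19, Gadd9 ends at 22, Ebdim ends at 26.
Beat 26 falls within Ebdim.

Ebdim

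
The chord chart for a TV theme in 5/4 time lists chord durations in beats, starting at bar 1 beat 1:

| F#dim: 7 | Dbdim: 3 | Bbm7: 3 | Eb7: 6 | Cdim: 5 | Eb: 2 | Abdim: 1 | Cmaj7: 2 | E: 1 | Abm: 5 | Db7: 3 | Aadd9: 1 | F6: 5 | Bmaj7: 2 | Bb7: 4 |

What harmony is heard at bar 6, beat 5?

Beat 5 of bar 6 is beat (6−1)×5 + 5 = 30 overall.
Running totals: F#dim ends at 7, Dbdim ends at 10, Bbm7 ends at 13, Eb7 ends at 19, Cdim ends at 24, Eb ends at 26, Abdim ends at 27, Cmaj7 ends at 29, E ends at 30.
Beat 30 falls within E.

E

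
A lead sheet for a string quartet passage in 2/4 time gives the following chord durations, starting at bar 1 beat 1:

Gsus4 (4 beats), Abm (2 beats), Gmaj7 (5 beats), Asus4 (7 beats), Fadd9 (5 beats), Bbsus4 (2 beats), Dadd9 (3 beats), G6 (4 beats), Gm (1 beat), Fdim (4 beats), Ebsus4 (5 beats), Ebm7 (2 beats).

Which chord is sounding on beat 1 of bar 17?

Gm

Beat 1 of bar 17 is beat (17−1)×2 + 1 = 33 overall.
Running totals: Gsus4 ends at 4, Abm ends at 6, Gmaj7 ends at 11, Asus4 ends at 18, Fadd9 ends at 23, Bbsus4 ends at 25, Dadd9 ends at 28, G6 ends at 32, Gm ends at 33.
Beat 33 falls within Gm.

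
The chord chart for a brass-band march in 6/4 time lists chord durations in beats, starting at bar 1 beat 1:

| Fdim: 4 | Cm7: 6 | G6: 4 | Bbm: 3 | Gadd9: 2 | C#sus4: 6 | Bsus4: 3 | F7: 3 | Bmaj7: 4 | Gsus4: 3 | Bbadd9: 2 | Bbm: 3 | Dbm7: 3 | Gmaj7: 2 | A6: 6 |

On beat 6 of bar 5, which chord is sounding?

Beat 6 of bar 5 is beat (5−1)×6 + 6 = 30 overall.
Running totals: Fdim ends at 4, Cm7 ends at 10, G6 ends at 14, Bbm ends at 17, Gadd9 ends at 19, C#sus4 ends at 25, Bsus4 ends at 28, F7 ends at 31.
Beat 30 falls within F7.

F7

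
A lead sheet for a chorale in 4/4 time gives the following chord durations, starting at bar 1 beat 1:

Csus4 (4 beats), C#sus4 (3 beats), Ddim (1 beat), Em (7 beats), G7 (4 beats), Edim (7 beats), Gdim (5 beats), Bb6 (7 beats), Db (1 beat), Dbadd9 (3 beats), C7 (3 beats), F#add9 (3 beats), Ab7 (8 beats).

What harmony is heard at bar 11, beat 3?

C7

Beat 3 of bar 11 is beat (11−1)×4 + 3 = 43 overall.
Running totals: Csus4 ends at 4, C#sus4 ends at 7, Ddim ends at 8, Em ends at 15, G7 ends at 19, Edim ends at 26, Gdim ends at 31, Bb6 ends at 38, Db ends at 39, Dbadd9 ends at 42, C7 ends at 45.
Beat 43 falls within C7.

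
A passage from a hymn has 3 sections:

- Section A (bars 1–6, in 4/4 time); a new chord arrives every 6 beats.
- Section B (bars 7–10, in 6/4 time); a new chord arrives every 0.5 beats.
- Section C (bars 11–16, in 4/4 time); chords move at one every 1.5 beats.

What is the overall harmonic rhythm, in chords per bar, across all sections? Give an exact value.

A: 6 bars of 4 beats is 24 beats; at 6 beats each that's 4 chords.
B: 4 bars of 6 beats is 24 beats; at 0.5 beats each that's 48 chords.
C: 6 bars of 4 beats is 24 beats; at 1.5 beats each that's 16 chords.
Overall: 68 chords over 16 bars → 68/16 = 4.25 chords per bar.

4.25 chords per bar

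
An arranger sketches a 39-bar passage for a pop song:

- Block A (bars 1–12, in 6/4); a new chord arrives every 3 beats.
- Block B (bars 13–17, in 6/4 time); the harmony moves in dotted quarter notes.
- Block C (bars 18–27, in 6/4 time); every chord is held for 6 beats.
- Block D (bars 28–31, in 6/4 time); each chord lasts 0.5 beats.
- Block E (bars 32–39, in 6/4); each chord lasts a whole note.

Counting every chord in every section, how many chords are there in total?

114 chords

A: 12 bars × 6 beats = 72 beats; 3 beats/chord → 24 chords.
B: 5 bars × 6 beats = 30 beats; 1.5 beats/chord → 20 chords.
C: 10 bars × 6 beats = 60 beats; 6 beats/chord → 10 chords.
D: 4 bars × 6 beats = 24 beats; 0.5 beats/chord → 48 chords.
E: 8 bars × 6 beats = 48 beats; 4 beats/chord → 12 chords.
Total: 24 + 20 + 10 + 48 + 12 = 114.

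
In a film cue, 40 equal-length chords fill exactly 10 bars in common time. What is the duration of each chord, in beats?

10 bars × 4 beats/bar = 40 beats total.
40 beats ÷ 40 chords = 1 beats per chord.
(That is a quarter note.)

1 beat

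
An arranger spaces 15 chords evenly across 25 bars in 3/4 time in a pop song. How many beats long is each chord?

5 beats

25 bars × 3 beats/bar = 75 beats total.
75 beats ÷ 15 chords = 5 beats per chord.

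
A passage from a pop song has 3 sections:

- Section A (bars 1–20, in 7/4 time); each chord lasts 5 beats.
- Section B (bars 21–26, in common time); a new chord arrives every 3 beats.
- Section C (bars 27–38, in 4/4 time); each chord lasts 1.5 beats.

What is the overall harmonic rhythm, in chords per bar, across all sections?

A: 20 bars of 7 beats is 140 beats; at 5 beats each that's 28 chords.
B: 6 bars of 4 beats is 24 beats; at 3 beats each that's 8 chords.
C: 12 bars of 4 beats is 48 beats; at 1.5 beats each that's 32 chords.
Overall: 68 chords over 38 bars → 68/38 = 34/19 chords per bar.

34/19 chords per bar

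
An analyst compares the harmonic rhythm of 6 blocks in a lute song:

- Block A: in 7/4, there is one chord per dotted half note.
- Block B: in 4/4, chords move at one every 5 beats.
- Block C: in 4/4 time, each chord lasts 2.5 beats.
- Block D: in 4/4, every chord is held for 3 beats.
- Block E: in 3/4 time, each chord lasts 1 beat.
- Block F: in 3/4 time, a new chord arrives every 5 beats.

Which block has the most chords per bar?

Block E

A: 7 beats/bar ÷ 3 beats/chord = 7/3 chords/bar.
B: 4 beats/bar ÷ 5 beats/chord = 0.8 chords/bar.
C: 4 beats/bar ÷ 2.5 beats/chord = 1.6 chords/bar.
D: 4 beats/bar ÷ 3 beats/chord = 4/3 chords/bar.
E: 3 beats/bar ÷ 1 beat/chord = 3 chords/bar.
F: 3 beats/bar ÷ 5 beats/chord = 0.6 chords/bar.
Fastest is E at 3 chords/bar.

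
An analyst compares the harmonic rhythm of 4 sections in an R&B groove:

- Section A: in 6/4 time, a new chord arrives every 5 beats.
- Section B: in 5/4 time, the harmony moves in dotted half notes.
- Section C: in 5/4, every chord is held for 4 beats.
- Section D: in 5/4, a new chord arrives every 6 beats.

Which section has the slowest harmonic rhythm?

A: 6 beats/bar ÷ 5 beats/chord = 1.2 chords/bar.
B: 5 beats/bar ÷ 3 beats/chord = 5/3 chords/bar.
C: 5 beats/bar ÷ 4 beats/chord = 1.25 chords/bar.
D: 5 beats/bar ÷ 6 beats/chord = 5/6 chords/bar.
Slowest is D at 5/6 chords/bar.

Section D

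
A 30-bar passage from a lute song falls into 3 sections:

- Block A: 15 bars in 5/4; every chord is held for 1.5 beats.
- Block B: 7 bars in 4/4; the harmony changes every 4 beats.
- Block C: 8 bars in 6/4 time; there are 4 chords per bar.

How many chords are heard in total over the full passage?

89 chords

A: 15·5 = 75 beats, 75/1.5 = 50 chords.
B: 7·4 = 28 beats, 28/4 = 7 chords.
C: 8·6 = 48 beats, 48/1.5 = 32 chords.
Total: 50 + 7 + 32 = 89.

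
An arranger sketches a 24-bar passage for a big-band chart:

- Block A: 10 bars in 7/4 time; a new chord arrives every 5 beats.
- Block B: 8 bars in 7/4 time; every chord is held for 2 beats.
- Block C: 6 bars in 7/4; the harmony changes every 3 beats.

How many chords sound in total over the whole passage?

56 chords

A has 70 beats and chords last 5 each, so 14 chords.
B has 56 beats and chords last 2 each, so 28 chords.
C has 42 beats and chords last 3 each, so 14 chords.
Total: 14 + 28 + 14 = 56.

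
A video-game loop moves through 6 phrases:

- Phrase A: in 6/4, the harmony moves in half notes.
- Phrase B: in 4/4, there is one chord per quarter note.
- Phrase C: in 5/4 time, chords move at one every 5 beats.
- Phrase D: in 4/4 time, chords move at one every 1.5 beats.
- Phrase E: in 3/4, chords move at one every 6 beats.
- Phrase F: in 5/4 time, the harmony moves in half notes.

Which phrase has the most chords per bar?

A: 6 beats/bar ÷ 2 beats/chord = 3 chords/bar.
B: 4 beats/bar ÷ 1 beat/chord = 4 chords/bar.
C: 5 beats/bar ÷ 5 beats/chord = 1 chord/bar.
D: 4 beats/bar ÷ 1.5 beats/chord = 8/3 chords/bar.
E: 3 beats/bar ÷ 6 beats/chord = 0.5 chords/bar.
F: 5 beats/bar ÷ 2 beats/chord = 2.5 chords/bar.
Fastest is B at 4 chords/bar.

Phrase B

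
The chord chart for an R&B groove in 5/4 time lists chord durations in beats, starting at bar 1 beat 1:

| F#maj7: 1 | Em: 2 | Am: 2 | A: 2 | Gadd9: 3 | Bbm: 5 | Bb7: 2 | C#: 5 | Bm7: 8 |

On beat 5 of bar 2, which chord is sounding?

Beat 5 of bar 2 is beat (2−1)×5 + 5 = 10 overall.
Running totals: F#maj7 ends at 1, Em ends at 3, Am ends at 5, A ends at 7, Gadd9 ends at 10.
Beat 10 falls within Gadd9.

Gadd9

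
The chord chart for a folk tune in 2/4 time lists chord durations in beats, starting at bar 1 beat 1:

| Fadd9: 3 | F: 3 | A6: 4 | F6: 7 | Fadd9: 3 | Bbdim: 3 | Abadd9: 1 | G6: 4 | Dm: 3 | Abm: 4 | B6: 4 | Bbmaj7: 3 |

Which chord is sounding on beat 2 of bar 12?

Beat 2 of bar 12 is beat (12−1)×2 + 2 = 24 overall.
Running totals: Fadd9 ends at 3, F ends at 6, A6 ends at 10, F6 ends at 17, Fadd9 ends at 20, Bbdim ends at 23, Abadd9 ends at 24.
Beat 24 falls within Abadd9.

Abadd9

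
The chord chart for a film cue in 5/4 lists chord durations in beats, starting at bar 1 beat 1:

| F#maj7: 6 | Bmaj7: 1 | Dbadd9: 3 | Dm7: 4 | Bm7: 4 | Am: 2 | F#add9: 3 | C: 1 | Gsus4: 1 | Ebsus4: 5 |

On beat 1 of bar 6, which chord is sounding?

Beat 1 of bar 6 is beat (6−1)×5 + 1 = 26 overall.
Running totals: F#maj7 ends at 6, Bmaj7 ends at 7, Dbadd9 ends at 10, Dm7 ends at 14, Bm7 ends at 18, Am ends at 20, F#add9 ends at 23, C ends at 24, Gsus4 ends at 25, Ebsus4 ends at 30.
Beat 26 falls within Ebsus4.

Ebsus4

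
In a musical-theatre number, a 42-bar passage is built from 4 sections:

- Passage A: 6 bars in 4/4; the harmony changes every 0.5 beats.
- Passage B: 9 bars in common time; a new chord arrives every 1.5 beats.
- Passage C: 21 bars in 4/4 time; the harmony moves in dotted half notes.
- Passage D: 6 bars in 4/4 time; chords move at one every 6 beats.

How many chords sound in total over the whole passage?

A: 6 bars × 4 beats = 24 beats; 0.5 beats/chord → 48 chords.
B: 9 bars × 4 beats = 36 beats; 1.5 beats/chord → 24 chords.
C: 21 bars × 4 beats = 84 beats; 3 beats/chord → 28 chords.
D: 6 bars × 4 beats = 24 beats; 6 beats/chord → 4 chords.
Total: 48 + 24 + 28 + 4 = 104.

104 chords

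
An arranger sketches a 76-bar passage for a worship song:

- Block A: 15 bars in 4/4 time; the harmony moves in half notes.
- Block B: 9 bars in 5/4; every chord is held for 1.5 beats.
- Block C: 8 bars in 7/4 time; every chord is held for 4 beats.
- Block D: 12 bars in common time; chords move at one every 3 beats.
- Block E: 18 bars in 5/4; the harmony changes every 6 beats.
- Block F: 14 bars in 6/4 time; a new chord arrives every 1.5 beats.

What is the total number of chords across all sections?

A has 60 beats and chords last 2 each, so 30 chords.
B has 45 beats and chords last 1.5 each, so 30 chords.
C has 56 beats and chords last 4 each, so 14 chords.
D has 48 beats and chords last 3 each, so 16 chords.
E has 90 beats and chords last 6 each, so 15 chords.
F has 84 beats and chords last 1.5 each, so 56 chords.
Total: 30 + 30 + 14 + 16 + 15 + 56 = 161.

161 chords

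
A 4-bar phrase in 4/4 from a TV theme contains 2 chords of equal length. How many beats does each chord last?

4 bars × 4 beats/bar = 16 beats total.
16 beats ÷ 2 chords = 8 beats per chord.

8 beats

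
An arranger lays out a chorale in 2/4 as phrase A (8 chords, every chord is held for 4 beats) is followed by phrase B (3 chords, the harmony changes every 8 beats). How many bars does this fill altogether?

28 bars

A: 8 × 4 = 32 beats = 16 bars.
B: 3 × 8 = 24 beats = 12 bars.
Total: 16 + 12 = 28 bars.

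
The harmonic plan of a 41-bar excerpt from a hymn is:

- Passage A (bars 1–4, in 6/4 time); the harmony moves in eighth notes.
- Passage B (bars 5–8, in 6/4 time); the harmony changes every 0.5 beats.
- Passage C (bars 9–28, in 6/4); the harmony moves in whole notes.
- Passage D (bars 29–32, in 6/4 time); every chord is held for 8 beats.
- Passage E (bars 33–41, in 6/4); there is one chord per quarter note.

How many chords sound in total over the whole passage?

A: 4 bars × 6 beats = 24 beats; 0.5 beats/chord → 48 chords.
B: 4 bars × 6 beats = 24 beats; 0.5 beats/chord → 48 chords.
C: 20 bars × 6 beats = 120 beats; 4 beats/chord → 30 chords.
D: 4 bars × 6 beats = 24 beats; 8 beats/chord → 3 chords.
E: 9 bars × 6 beats = 54 beats; 1 beat/chord → 54 chords.
Total: 48 + 48 + 30 + 3 + 54 = 183.

183 chords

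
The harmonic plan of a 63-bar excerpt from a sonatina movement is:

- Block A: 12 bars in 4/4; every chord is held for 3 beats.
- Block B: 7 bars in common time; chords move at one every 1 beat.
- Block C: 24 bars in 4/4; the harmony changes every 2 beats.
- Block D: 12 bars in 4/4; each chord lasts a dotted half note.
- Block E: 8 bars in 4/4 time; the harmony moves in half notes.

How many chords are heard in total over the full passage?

124 chords

A: 12·4 = 48 beats, 48/3 = 16 chords.
B: 7·4 = 28 beats, 28/1 = 28 chords.
C: 24·4 = 96 beats, 96/2 = 48 chords.
D: 12·4 = 48 beats, 48/3 = 16 chords.
E: 8·4 = 32 beats, 32/2 = 16 chords.
Total: 16 + 28 + 48 + 16 + 16 = 124.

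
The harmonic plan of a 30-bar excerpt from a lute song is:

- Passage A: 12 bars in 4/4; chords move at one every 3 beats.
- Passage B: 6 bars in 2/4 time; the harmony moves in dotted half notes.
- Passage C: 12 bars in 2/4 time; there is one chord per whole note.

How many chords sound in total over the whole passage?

A has 48 beats and chords last 3 each, so 16 chords.
B has 12 beats and chords last 3 each, so 4 chords.
C has 24 beats and chords last 4 each, so 6 chords.
Total: 16 + 4 + 6 = 26.

26 chords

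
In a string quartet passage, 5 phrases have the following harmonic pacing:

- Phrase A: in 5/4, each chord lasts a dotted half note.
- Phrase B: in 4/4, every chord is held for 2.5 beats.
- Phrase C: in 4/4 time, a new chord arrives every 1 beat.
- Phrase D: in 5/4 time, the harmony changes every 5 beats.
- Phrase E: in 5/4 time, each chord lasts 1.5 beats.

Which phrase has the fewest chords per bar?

Phrase D

A: each chord is 3 beats in 5/4, so 5/3 per bar.
B: each chord is 2.5 beats in 4/4, so 1.6 per bar.
C: each chord is 1 beat in 4/4, so 4 per bar.
D: each chord is 5 beats in 5/4, so 1 per bar.
E: each chord is 1.5 beats in 5/4, so 10/3 per bar.
Slowest is D at 1 chords/bar.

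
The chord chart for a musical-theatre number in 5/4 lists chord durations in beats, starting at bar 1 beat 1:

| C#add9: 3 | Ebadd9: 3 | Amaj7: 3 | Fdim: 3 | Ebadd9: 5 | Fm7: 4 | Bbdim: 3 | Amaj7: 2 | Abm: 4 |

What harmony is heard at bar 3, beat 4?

Beat 4 of bar 3 is beat (3−1)×5 + 4 = 14 overall.
Running totals: C#add9 ends at 3, Ebadd9 ends at 6, Amaj7 ends at 9, Fdim ends at 12, Ebadd9 ends at 17.
Beat 14 falls within Ebadd9.

Ebadd9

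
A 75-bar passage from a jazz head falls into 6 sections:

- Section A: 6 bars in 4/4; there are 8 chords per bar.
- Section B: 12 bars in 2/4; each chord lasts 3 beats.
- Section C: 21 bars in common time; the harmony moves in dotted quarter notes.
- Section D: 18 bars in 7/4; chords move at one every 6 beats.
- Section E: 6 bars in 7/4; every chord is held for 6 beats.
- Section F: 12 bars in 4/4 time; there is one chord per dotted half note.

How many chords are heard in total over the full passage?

A: 6 bars × 4 beats = 24 beats; 0.5 beats/chord → 48 chords.
B: 12 bars × 2 beats = 24 beats; 3 beats/chord → 8 chords.
C: 21 bars × 4 beats = 84 beats; 1.5 beats/chord → 56 chords.
D: 18 bars × 7 beats = 126 beats; 6 beats/chord → 21 chords.
E: 6 bars × 7 beats = 42 beats; 6 beats/chord → 7 chords.
F: 12 bars × 4 beats = 48 beats; 3 beats/chord → 16 chords.
Total: 48 + 8 + 56 + 21 + 7 + 16 = 156.

156 chords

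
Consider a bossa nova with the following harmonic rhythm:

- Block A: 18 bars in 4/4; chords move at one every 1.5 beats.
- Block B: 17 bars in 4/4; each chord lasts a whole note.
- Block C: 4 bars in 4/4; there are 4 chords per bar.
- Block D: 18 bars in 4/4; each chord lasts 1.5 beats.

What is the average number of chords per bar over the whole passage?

43/19 chords per bar

A: 18 bars of 4 beats is 72 beats; at 1.5 beats each that's 48 chords.
B: 17 bars of 4 beats is 68 beats; at 4 beats each that's 17 chords.
C: 4 bars of 4 beats is 16 beats; at 1 beat each that's 16 chords.
D: 18 bars of 4 beats is 72 beats; at 1.5 beats each that's 48 chords.
Overall: 129 chords over 57 bars → 129/57 = 43/19 chords per bar.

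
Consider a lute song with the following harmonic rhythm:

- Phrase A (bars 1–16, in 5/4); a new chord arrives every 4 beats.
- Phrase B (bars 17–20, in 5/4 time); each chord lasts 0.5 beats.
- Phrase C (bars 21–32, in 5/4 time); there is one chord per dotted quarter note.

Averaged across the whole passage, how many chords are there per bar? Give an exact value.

A: 16 bars of 5 beats is 80 beats; at 4 beats each that's 20 chords.
B: 4 bars of 5 beats is 20 beats; at 0.5 beats each that's 40 chords.
C: 12 bars of 5 beats is 60 beats; at 1.5 beats each that's 40 chords.
Overall: 100 chords over 32 bars → 100/32 = 3.125 chords per bar.

3.125 chords per bar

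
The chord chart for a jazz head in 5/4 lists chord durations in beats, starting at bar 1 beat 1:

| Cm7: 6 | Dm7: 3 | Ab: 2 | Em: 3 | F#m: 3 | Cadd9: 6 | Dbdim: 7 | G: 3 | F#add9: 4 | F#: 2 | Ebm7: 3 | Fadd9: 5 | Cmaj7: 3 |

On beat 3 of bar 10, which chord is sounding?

Cmaj7

Beat 3 of bar 10 is beat (10−1)×5 + 3 = 48 overall.
Running totals: Cm7 ends at 6, Dm7 ends at 9, Ab ends at 11, Em ends at 14, F#m ends at 17, Cadd9 ends at 23, Dbdim ends at 30, G ends at 33, F#add9 ends at 37, F# ends at 39, Ebm7 ends at 42, Fadd9 ends at 47, Cmaj7 ends at 50.
Beat 48 falls within Cmaj7.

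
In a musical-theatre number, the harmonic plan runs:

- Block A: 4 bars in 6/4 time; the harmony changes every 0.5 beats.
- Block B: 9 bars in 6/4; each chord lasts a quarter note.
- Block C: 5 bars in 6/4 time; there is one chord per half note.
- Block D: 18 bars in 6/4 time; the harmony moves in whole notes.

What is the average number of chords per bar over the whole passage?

A: 4 × 6 = 24 beats ÷ 0.5 = 48 chords.
B: 9 × 6 = 54 beats ÷ 1 = 54 chords.
C: 5 × 6 = 30 beats ÷ 2 = 15 chords.
D: 18 × 6 = 108 beats ÷ 4 = 27 chords.
Overall: 144 chords over 36 bars → 144/36 = 4 chords per bar.

4 chords per bar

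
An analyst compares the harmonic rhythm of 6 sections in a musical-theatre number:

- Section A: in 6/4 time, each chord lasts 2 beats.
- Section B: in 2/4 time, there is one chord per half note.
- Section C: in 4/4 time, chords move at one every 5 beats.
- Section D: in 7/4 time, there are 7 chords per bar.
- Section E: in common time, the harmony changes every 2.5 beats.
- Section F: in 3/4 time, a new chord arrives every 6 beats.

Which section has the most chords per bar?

A: 6 beats/bar ÷ 2 beats/chord = 3 chords/bar.
B: 2 beats/bar ÷ 2 beats/chord = 1 chord/bar.
C: 4 beats/bar ÷ 5 beats/chord = 0.8 chords/bar.
D: 7 beats/bar ÷ 1 beat/chord = 7 chords/bar.
E: 4 beats/bar ÷ 2.5 beats/chord = 1.6 chords/bar.
F: 3 beats/bar ÷ 6 beats/chord = 0.5 chords/bar.
Fastest is D at 7 chords/bar.

Section D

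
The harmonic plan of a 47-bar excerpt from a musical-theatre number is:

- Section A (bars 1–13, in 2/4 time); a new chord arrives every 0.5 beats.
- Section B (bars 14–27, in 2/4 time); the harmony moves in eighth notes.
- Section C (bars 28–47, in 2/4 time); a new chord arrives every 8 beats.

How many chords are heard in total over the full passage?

113 chords

A: 13 bars × 2 beats = 26 beats; 0.5 beats/chord → 52 chords.
B: 14 bars × 2 beats = 28 beats; 0.5 beats/chord → 56 chords.
C: 20 bars × 2 beats = 40 beats; 8 beats/chord → 5 chords.
Total: 52 + 56 + 5 = 113.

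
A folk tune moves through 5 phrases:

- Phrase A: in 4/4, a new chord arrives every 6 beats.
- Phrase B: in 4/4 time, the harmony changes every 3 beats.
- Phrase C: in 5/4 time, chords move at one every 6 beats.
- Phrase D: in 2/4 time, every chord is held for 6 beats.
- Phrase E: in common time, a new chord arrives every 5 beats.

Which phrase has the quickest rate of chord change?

Phrase B

A: each chord is 6 beats in 4/4, so 2/3 per bar.
B: each chord is 3 beats in 4/4, so 4/3 per bar.
C: each chord is 6 beats in 5/4, so 5/6 per bar.
D: each chord is 6 beats in 2/4, so 1/3 per bar.
E: each chord is 5 beats in 4/4, so 0.8 per bar.
Fastest is B at 4/3 chords/bar.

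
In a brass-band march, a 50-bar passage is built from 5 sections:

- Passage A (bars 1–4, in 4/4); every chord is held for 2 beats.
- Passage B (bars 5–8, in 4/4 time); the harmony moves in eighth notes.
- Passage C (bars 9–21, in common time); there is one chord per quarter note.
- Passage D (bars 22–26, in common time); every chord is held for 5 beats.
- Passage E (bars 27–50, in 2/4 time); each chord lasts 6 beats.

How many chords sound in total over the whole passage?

104 chords

A has 16 beats and chords last 2 each, so 8 chords.
B has 16 beats and chords last 0.5 each, so 32 chords.
C has 52 beats and chords last 1 each, so 52 chords.
D has 20 beats and chords last 5 each, so 4 chords.
E has 48 beats and chords last 6 each, so 8 chords.
Total: 8 + 32 + 52 + 4 + 8 = 104.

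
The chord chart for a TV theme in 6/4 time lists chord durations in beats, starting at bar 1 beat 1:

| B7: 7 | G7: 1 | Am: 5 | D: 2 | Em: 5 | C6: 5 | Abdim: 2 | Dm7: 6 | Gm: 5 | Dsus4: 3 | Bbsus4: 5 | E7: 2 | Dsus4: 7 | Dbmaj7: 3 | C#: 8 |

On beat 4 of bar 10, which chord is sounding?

Beat 4 of bar 10 is beat (10−1)×6 + 4 = 58 overall.
Running totals: B7 ends at 7, G7 ends at 8, Am ends at 13, D ends at 15, Em ends at 20, C6 ends at 25, Abdim ends at 27, Dm7 ends at 33, Gm ends at 38, Dsus4 ends at 41, Bbsus4 ends at 46, E7 ends at 48, Dsus4 ends at 55, Dbmaj7 ends at 58.
Beat 58 falls within Dbmaj7.

Dbmaj7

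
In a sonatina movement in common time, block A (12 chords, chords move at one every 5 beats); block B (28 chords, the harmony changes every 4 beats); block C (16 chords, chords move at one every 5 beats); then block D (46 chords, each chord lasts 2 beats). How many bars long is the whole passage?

A: 12 × 5 = 60 beats = 15 bars.
B: 28 × 4 = 112 beats = 28 bars.
C: 16 × 5 = 80 beats = 20 bars.
D: 46 × 2 = 92 beats = 23 bars.
Total: 15 + 28 + 20 + 23 = 86 bars.

86 bars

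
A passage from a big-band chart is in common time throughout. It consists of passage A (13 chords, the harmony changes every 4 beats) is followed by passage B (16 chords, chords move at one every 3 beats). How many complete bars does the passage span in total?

A: 13 × 4 = 52 beats = 13 bars.
B: 16 × 3 = 48 beats = 12 bars.
Total: 13 + 12 = 25 bars.

25 bars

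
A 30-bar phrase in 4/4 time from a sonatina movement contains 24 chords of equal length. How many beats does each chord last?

5 beats

30 bars × 4 beats/bar = 120 beats total.
120 beats ÷ 24 chords = 5 beats per chord.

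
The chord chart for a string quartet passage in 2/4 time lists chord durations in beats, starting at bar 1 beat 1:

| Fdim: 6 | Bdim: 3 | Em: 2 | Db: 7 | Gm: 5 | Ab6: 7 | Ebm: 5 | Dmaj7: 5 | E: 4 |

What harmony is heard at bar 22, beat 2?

Beat 2 of bar 22 is beat (22−1)×2 + 2 = 44 overall.
Running totals: Fdim ends at 6, Bdim ends at 9, Em ends at 11, Db ends at 18, Gm ends at 23, Ab6 ends at 30, Ebm ends at 35, Dmaj7 ends at 40, E ends at 44.
Beat 44 falls within E.

E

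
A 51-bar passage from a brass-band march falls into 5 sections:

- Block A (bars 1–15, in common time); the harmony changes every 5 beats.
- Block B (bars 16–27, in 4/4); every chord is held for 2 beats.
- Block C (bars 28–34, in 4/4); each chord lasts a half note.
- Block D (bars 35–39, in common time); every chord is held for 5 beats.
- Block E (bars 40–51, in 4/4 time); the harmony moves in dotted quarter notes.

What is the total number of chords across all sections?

A: 15 bars × 4 beats = 60 beats; 5 beats/chord → 12 chords.
B: 12 bars × 4 beats = 48 beats; 2 beats/chord → 24 chords.
C: 7 bars × 4 beats = 28 beats; 2 beats/chord → 14 chords.
D: 5 bars × 4 beats = 20 beats; 5 beats/chord → 4 chords.
E: 12 bars × 4 beats = 48 beats; 1.5 beats/chord → 32 chords.
Total: 12 + 24 + 14 + 4 + 32 = 86.

86 chords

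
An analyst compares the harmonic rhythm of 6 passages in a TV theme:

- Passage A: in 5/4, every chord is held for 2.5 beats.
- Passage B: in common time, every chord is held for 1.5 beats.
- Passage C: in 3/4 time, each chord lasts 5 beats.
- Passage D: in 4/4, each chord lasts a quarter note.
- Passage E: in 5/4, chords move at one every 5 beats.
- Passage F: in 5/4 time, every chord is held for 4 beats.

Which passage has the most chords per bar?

A: 5/2.5 = 2 chords/bar.
B: 4/1.5 = 8/3 chords/bar.
C: 3/5 = 0.6 chords/bar.
D: 4/1 = 4 chords/bar.
E: 5/5 = 1 chord/bar.
F: 5/4 = 1.25 chords/bar.
Fastest is D at 4 chords/bar.

Passage D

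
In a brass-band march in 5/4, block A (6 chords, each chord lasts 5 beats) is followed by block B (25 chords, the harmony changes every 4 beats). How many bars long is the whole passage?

A: 6 × 5 = 30 beats = 6 bars.
B: 25 × 4 = 100 beats = 20 bars.
Total: 6 + 20 = 26 bars.

26 bars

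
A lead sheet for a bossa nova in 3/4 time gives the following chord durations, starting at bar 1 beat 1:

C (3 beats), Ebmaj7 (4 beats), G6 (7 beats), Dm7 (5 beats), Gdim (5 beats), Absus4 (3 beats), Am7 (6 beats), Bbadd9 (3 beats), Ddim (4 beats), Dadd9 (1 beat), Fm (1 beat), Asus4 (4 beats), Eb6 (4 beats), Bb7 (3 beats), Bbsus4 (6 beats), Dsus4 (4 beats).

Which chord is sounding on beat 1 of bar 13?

Beat 1 of bar 13 is beat (13−1)×3 + 1 = 37 overall.
Running totals: C ends at 3, Ebmaj7 ends at 7, G6 ends at 14, Dm7 ends at 19, Gdim ends at 24, Absus4 ends at 27, Am7 ends at 33, Bbadd9 ends at 36, Ddim ends at 40.
Beat 37 falls within Ddim.

Ddim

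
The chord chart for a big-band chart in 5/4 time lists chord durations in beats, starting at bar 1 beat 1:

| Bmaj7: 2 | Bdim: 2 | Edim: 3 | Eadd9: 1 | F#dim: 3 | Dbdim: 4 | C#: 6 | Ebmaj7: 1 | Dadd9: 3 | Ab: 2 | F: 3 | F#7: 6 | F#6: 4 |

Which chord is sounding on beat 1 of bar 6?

Ab

Beat 1 of bar 6 is beat (6−1)×5 + 1 = 26 overall.
Running totals: Bmaj7 ends at 2, Bdim ends at 4, Edim ends at 7, Eadd9 ends at 8, F#dim ends at 11, Dbdim ends at 15, C# ends at 21, Ebmaj7 ends at 22, Dadd9 ends at 25, Ab ends at 27.
Beat 26 falls within Ab.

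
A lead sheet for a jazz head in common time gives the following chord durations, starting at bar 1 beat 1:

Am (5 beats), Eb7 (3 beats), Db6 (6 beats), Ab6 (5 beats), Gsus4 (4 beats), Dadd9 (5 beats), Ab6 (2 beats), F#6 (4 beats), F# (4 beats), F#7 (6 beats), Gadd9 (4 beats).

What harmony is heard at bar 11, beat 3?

Beat 3 of bar 11 is beat (11−1)×4 + 3 = 43 overall.
Running totals: Am ends at 5, Eb7 ends at 8, Db6 ends at 14, Ab6 ends at 19, Gsus4 ends at 23, Dadd9 ends at 28, Ab6 ends at 30, F#6 ends at 34, F# ends at 38, F#7 ends at 44.
Beat 43 falls within F#7.

F#7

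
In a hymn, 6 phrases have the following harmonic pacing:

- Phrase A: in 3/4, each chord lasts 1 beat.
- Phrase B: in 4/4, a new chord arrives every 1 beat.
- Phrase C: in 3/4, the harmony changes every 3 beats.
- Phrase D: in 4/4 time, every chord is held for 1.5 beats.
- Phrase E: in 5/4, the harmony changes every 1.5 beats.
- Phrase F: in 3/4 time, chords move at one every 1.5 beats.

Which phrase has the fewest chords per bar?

Phrase C

A: each chord is 1 beat in 3/4, so 3 per bar.
B: each chord is 1 beat in 4/4, so 4 per bar.
C: each chord is 3 beats in 3/4, so 1 per bar.
D: each chord is 1.5 beats in 4/4, so 8/3 per bar.
E: each chord is 1.5 beats in 5/4, so 10/3 per bar.
F: each chord is 1.5 beats in 3/4, so 2 per bar.
Slowest is C at 1 chords/bar.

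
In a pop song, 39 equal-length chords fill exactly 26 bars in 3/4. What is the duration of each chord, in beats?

2 beats

26 bars × 3 beats/bar = 78 beats total.
78 beats ÷ 39 chords = 2 beats per chord.
(That is a half note.)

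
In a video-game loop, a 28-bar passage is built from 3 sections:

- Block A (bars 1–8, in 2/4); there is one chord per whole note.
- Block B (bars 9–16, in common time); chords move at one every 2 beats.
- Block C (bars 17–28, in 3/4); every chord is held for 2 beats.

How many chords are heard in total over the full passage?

38 chords

A has 16 beats and chords last 4 each, so 4 chords.
B has 32 beats and chords last 2 each, so 16 chords.
C has 36 beats and chords last 2 each, so 18 chords.
Total: 4 + 16 + 18 = 38.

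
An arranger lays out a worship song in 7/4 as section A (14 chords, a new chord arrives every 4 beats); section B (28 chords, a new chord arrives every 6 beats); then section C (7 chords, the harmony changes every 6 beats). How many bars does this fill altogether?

A: 14 × 4 = 56 beats = 8 bars.
B: 28 × 6 = 168 beats = 24 bars.
C: 7 × 6 = 42 beats = 6 bars.
Total: 8 + 24 + 6 = 38 bars.

38 bars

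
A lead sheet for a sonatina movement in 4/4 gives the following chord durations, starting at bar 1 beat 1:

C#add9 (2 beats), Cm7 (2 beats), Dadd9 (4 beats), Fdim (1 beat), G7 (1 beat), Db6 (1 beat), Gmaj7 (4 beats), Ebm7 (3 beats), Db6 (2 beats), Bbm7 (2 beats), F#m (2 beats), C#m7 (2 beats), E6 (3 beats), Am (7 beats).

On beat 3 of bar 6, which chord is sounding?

Beat 3 of bar 6 is beat (6−1)×4 + 3 = 23 overall.
Running totals: C#add9 ends at 2, Cm7 ends at 4, Dadd9 ends at 8, Fdim ends at 9, G7 ends at 10, Db6 ends at 11, Gmaj7 ends at 15, Ebm7 ends at 18, Db6 ends at 20, Bbm7 ends at 22, F#m ends at 24.
Beat 23 falls within F#m.

F#m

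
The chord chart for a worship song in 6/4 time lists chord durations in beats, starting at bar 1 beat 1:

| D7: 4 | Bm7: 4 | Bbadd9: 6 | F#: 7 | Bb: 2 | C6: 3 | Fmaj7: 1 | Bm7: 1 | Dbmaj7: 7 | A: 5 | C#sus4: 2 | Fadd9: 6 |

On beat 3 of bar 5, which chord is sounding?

Beat 3 of bar 5 is beat (5−1)×6 + 3 = 27 overall.
Running totals: D7 ends at 4, Bm7 ends at 8, Bbadd9 ends at 14, F# ends at 21, Bb ends at 23, C6 ends at 26, Fmaj7 ends at 27.
Beat 27 falls within Fmaj7.

Fmaj7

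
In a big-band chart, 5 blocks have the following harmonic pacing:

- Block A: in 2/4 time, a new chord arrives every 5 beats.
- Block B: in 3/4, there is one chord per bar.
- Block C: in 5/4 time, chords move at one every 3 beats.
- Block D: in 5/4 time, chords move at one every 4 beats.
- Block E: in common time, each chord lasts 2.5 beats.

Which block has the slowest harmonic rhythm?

A: each chord is 5 beats in 2/4, so 0.4 per bar.
B: each chord is 3 beats in 3/4, so 1 per bar.
C: each chord is 3 beats in 5/4, so 5/3 per bar.
D: each chord is 4 beats in 5/4, so 1.25 per bar.
E: each chord is 2.5 beats in 4/4, so 1.6 per bar.
Slowest is A at 0.4 chords/bar.

Block A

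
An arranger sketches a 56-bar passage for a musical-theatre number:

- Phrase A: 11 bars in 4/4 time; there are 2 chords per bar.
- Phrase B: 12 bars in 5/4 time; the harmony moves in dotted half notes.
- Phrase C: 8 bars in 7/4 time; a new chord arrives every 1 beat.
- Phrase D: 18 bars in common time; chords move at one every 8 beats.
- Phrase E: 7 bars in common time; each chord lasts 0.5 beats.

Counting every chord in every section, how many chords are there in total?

A has 44 beats and chords last 2 each, so 22 chords.
B has 60 beats and chords last 3 each, so 20 chords.
C has 56 beats and chords last 1 each, so 56 chords.
D has 72 beats and chords last 8 each, so 9 chords.
E has 28 beats and chords last 0.5 each, so 56 chords.
Total: 22 + 20 + 56 + 9 + 56 = 163.

163 chords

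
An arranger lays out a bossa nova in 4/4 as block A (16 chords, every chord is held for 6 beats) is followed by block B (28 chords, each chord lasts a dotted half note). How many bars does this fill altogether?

A: 16 × 6 = 96 beats = 24 bars.
B: 28 × 3 = 84 beats = 21 bars.
Total: 24 + 21 = 45 bars.

45 bars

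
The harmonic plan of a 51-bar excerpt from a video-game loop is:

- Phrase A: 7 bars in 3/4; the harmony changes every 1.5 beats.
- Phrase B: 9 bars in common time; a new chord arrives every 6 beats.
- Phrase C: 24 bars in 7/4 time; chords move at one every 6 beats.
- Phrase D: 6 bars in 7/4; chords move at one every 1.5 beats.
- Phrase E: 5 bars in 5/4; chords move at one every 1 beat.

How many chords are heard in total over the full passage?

A has 21 beats and chords last 1.5 each, so 14 chords.
B has 36 beats and chords last 6 each, so 6 chords.
C has 168 beats and chords last 6 each, so 28 chords.
D has 42 beats and chords last 1.5 each, so 28 chords.
E has 25 beats and chords last 1 each, so 25 chords.
Total: 14 + 6 + 28 + 28 + 25 = 101.

101 chords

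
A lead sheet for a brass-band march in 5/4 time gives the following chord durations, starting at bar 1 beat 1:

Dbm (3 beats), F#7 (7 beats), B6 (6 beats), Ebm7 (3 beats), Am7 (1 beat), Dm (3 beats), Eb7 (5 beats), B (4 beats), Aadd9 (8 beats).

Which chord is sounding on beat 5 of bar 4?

Am7

Beat 5 of bar 4 is beat (4−1)×5 + 5 = 20 overall.
Running totals: Dbm ends at 3, F#7 ends at 10, B6 ends at 16, Ebm7 ends at 19, Am7 ends at 20.
Beat 20 falls within Am7.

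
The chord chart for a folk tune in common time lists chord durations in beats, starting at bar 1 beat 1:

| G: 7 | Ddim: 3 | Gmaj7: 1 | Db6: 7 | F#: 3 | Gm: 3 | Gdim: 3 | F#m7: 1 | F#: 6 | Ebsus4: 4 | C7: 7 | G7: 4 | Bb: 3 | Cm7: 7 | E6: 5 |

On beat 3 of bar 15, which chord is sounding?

Cm7

Beat 3 of bar 15 is beat (15−1)×4 + 3 = 59 overall.
Running totals: G ends at 7, Ddim ends at 10, Gmaj7 ends at 11, Db6 ends at 18, F# ends at 21, Gm ends at 24, Gdim ends at 27, F#m7 ends at 28, F# ends at 34, Ebsus4 ends at 38, C7 ends at 45, G7 ends at 49, Bb ends at 52, Cm7 ends at 59.
Beat 59 falls within Cm7.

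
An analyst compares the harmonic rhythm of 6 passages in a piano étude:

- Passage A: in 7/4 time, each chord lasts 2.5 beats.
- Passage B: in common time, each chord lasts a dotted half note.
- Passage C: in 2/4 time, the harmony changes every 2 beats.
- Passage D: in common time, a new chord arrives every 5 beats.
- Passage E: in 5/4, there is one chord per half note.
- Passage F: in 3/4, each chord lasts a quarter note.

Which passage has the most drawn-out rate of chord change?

Passage D

A: 7 beats/bar ÷ 2.5 beats/chord = 2.8 chords/bar.
B: 4 beats/bar ÷ 3 beats/chord = 4/3 chords/bar.
C: 2 beats/bar ÷ 2 beats/chord = 1 chord/bar.
D: 4 beats/bar ÷ 5 beats/chord = 0.8 chords/bar.
E: 5 beats/bar ÷ 2 beats/chord = 2.5 chords/bar.
F: 3 beats/bar ÷ 1 beat/chord = 3 chords/bar.
Slowest is D at 0.8 chords/bar.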